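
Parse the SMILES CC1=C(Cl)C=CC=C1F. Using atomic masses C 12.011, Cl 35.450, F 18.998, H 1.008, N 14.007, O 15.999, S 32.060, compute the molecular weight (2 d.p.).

First, the molecular formula is C7H6ClF (counting implicit H from valence).
  C: 7 × 12.011 = 84.077
  Cl: 1 × 35.450 = 35.450
  F: 1 × 18.998 = 18.998
  H: 6 × 1.008 = 6.048
Sum: 7×12.011 + 1×35.450 + 1×18.998 + 6×1.008 = 144.573 → 144.57 g/mol.

144.57 g/mol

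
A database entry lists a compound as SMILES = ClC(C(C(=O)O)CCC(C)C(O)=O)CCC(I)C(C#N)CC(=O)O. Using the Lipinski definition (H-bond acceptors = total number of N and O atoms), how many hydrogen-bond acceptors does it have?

N atoms: 1; O atoms: 6.
Lipinski HBA = 1 + 6 = 7.

7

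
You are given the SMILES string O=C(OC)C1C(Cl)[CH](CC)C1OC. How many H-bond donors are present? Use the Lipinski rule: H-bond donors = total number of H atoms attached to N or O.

Donors: find every N or O and count the H atoms it carries.
  atom 1 (O): bond orders sum to 2 → 0 H
  atom 3 (O): bond orders sum to 2 → 0 H
  atom 12 (O): bond orders sum to 2 → 0 H
Lipinski HBD = 0.

0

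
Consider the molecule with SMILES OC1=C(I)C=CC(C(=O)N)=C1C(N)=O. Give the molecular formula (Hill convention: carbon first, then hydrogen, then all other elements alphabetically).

Walk through each heavy atom and fill implicit hydrogens from standard valence (C 4, N 3, O 2, S 2, halogen 1):
  atom 1: O, bond orders sum to 1 (valence 2) → 1 H
  atom 2: C, bond orders sum to 4 (valence 4) → 0 H
  atom 3: C, bond orders sum to 4 (valence 4) → 0 H
  atom 4: I (halogen, monovalent) → 0 H
  atom 5: C, bond orders sum to 3 (valence 4) → 1 H
  atom 6: C, bond orders sum to 3 (valence 4) → 1 H
  atom 7: C, bond orders sum to 4 (valence 4) → 0 H
  atom 8: C, bond orders sum to 4 (valence 4) → 0 H
  atom 9: O, bond orders sum to 2 (valence 2) → 0 H
  atom 10: N, bond orders sum to 1 (valence 3) → 2 H
  atom 11: C, bond orders sum to 4 (valence 4) → 0 H
  atom 12: C, bond orders sum to 4 (valence 4) → 0 H
  atom 13: N, bond orders sum to 1 (valence 3) → 2 H
  atom 14: O, bond orders sum to 2 (valence 2) → 0 H
Totals → C:8, H:7, I:1, N:2, O:3.
In Hill order: C8H7IN2O3.

C8H7IN2O3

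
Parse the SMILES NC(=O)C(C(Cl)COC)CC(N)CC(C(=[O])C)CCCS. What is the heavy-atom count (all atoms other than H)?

21

Every atom symbol written in the SMILES (organic subset) is one heavy atom; implicit H are not written.
Heavy atoms by element → C:14, Cl:1, N:2, O:3, S:1.
Total: 21.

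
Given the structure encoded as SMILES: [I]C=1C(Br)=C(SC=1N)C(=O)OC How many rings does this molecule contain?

In SMILES, each pair of matching ring-closure digits denotes one ring-closing bond; the number of such bonds equals the number of independent rings.
Ring-closure bonds here: 1.

1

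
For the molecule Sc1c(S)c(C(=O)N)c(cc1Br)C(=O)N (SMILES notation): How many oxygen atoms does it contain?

Scan the SMILES for O atoms (remember two-letter symbols like Cl and Br are single atoms).
Oxygen count: 2.

2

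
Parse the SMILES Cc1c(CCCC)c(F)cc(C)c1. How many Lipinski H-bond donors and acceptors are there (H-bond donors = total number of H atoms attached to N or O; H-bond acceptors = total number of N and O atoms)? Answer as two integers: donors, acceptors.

0, 0

Donors: find every N or O and count the H atoms it carries.
  (no N or O atoms present)
Lipinski HBD = 0.
Acceptors: N atoms = 0, O atoms = 0 → HBA = 0.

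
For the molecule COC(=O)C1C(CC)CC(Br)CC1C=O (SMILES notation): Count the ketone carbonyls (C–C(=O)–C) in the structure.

0

Scan the SMILES for the ketone motif — none present.
Groups that are present: 1 aldehyde, 1 ester.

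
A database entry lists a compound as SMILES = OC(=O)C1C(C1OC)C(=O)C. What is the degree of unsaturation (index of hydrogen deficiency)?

3

Degree of unsaturation = (number of rings) + (number of π bonds).
Ring closures in the SMILES: 1.
π bonds: 2 double bonds (each 1 DoU) → 2 DoU from unsaturation.
Total DoU = 1 + 2 = 3.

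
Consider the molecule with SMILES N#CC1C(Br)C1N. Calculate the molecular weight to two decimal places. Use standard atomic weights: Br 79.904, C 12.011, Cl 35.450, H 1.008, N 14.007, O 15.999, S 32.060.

161.00 g/mol

First, the molecular formula is C4H5BrN2 (counting implicit H from valence).
  Br: 1 × 79.904 = 79.904
  C: 4 × 12.011 = 48.044
  H: 5 × 1.008 = 5.040
  N: 2 × 14.007 = 28.014
Sum: 1×79.904 + 4×12.011 + 5×1.008 + 2×14.007 = 161.002 → 161.00 g/mol.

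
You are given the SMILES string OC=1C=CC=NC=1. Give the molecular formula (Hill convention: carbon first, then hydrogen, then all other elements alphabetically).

Walk through each heavy atom and fill implicit hydrogens from standard valence (C 4, N 3, O 2, S 2, halogen 1):
  atom 1: O, bond orders sum to 1 (valence 2) → 1 H
  atom 2: C, bond orders sum to 4 (valence 4) → 0 H
  atom 3: C, bond orders sum to 3 (valence 4) → 1 H
  atom 4: C, bond orders sum to 3 (valence 4) → 1 H
  atom 5: C, bond orders sum to 3 (valence 4) → 1 H
  atom 6: N, bond orders sum to 3 (valence 3) → 0 H
  atom 7: C, bond orders sum to 3 (valence 4) → 1 H
Totals → C:5, H:5, N:1, O:1.
In Hill order: C5H5NO.

C5H5NO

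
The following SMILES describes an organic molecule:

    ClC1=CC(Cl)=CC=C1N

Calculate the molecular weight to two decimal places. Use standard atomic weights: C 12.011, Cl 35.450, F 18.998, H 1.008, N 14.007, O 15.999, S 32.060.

162.01 g/mol

First, the molecular formula is C6H5Cl2N (counting implicit H from valence).
  C: 6 × 12.011 = 72.066
  Cl: 2 × 35.450 = 70.900
  H: 5 × 1.008 = 5.040
  N: 1 × 14.007 = 14.007
Sum: 6×12.011 + 2×35.450 + 5×1.008 + 1×14.007 = 162.013 → 162.01 g/mol.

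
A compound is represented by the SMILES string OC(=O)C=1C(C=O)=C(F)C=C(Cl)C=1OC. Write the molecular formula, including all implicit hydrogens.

Walk through each heavy atom and fill implicit hydrogens from standard valence (C 4, N 3, O 2, S 2, halogen 1):
  atom 1: O, bond orders sum to 1 (valence 2) → 1 H
  atom 2: C, bond orders sum to 4 (valence 4) → 0 H
  atom 3: O, bond orders sum to 2 (valence 2) → 0 H
  atom 4: C, bond orders sum to 4 (valence 4) → 0 H
  atom 5: C, bond orders sum to 4 (valence 4) → 0 H
  atom 6: C, bond orders sum to 3 (valence 4) → 1 H
  atom 7: O, bond orders sum to 2 (valence 2) → 0 H
  atom 8: C, bond orders sum to 4 (valence 4) → 0 H
  atom 9: F (halogen, monovalent) → 0 H
  atom 10: C, bond orders sum to 3 (valence 4) → 1 H
  atom 11: C, bond orders sum to 4 (valence 4) → 0 H
  atom 12: Cl (halogen, monovalent) → 0 H
  atom 13: C, bond orders sum to 4 (valence 4) → 0 H
  atom 14: O, bond orders sum to 2 (valence 2) → 0 H
  atom 15: C, bond orders sum to 1 (valence 4) → 3 H
Totals → C:9, H:6, Cl:1, F:1, O:4.
In Hill order: C9H6ClFO4.

C9H6ClFO4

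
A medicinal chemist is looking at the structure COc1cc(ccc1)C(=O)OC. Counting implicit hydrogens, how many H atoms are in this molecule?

Walk through each heavy atom and fill implicit hydrogens from standard valence (C 4, N 3, O 2, S 2, halogen 1); for lowercase aromatic atoms, an aromatic c carries 1 H when it has two neighbours and 0 H with three, and aromatic n carries 0 H:
  atom 1: C, bond orders sum to 1 (valence 4) → 3 H
  atom 2: O, bond orders sum to 2 (valence 2) → 0 H
  atom 3: aromatic c, 3 neighbours → 0 H
  atom 4: aromatic c, 2 neighbours → 1 H
  atom 5: aromatic c, 3 neighbours → 0 H
  atom 6: aromatic c, 2 neighbours → 1 H
  atom 7: aromatic c, 2 neighbours → 1 H
  atom 8: aromatic c, 2 neighbours → 1 H
  atom 9: C, bond orders sum to 4 (valence 4) → 0 H
  atom 10: O, bond orders sum to 2 (valence 2) → 0 H
  atom 11: O, bond orders sum to 2 (valence 2) → 0 H
  atom 12: C, bond orders sum to 1 (valence 4) → 3 H
Total hydrogens: 10.

10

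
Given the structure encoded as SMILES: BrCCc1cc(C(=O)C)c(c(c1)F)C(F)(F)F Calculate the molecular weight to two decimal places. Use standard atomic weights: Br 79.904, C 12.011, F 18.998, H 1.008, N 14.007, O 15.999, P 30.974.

313.09 g/mol

First, the molecular formula is C11H9BrF4O (counting implicit H from valence).
  Br: 1 × 79.904 = 79.904
  C: 11 × 12.011 = 132.121
  F: 4 × 18.998 = 75.992
  H: 9 × 1.008 = 9.072
  O: 1 × 15.999 = 15.999
Sum: 1×79.904 + 11×12.011 + 4×18.998 + 9×1.008 + 1×15.999 = 313.088 → 313.09 g/mol.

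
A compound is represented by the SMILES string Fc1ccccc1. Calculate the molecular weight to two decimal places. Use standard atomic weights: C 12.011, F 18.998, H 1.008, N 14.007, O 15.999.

First, the molecular formula is C6H5F (counting implicit H from valence).
  C: 6 × 12.011 = 72.066
  F: 1 × 18.998 = 18.998
  H: 5 × 1.008 = 5.040
Sum: 6×12.011 + 1×18.998 + 5×1.008 = 96.104 → 96.10 g/mol.

96.10 g/mol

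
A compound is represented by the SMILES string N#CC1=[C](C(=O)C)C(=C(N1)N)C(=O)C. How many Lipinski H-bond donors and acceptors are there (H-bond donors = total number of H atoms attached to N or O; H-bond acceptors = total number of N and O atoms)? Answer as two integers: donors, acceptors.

Donors: find every N or O and count the H atoms it carries.
  atom 1 (N): bond orders sum to 3 → 0 H
  atom 6 (O): bond orders sum to 2 → 0 H
  atom 10 (N): bond orders sum to 2 → 1 H
  atom 11 (N): bond orders sum to 1 → 2 H
  atom 13 (O): bond orders sum to 2 → 0 H
Lipinski HBD = 3.
Acceptors: N atoms = 3, O atoms = 2 → HBA = 5.

3, 5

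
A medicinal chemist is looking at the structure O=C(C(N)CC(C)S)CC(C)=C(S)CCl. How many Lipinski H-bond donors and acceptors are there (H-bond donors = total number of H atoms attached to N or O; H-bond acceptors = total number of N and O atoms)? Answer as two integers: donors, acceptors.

Donors: find every N or O and count the H atoms it carries.
  atom 1 (O): bond orders sum to 2 → 0 H
  atom 4 (N): bond orders sum to 1 → 2 H
Lipinski HBD = 2.
Acceptors: N atoms = 1, O atoms = 1 → HBA = 2.

2, 2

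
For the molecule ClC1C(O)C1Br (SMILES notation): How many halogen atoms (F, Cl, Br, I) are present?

2

Halogen atoms appear at heavy-atom positions 1, 6 (1×Br, 1×Cl).
Other groups present: 1 hydroxyl.
Halogen count: 2.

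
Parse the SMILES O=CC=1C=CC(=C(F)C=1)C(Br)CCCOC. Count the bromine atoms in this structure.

1

Scan the SMILES for Br atoms (remember two-letter symbols like Cl and Br are single atoms).
Bromine count: 1.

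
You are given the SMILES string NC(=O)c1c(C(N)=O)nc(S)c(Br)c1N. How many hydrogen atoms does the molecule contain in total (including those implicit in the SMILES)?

Walk through each heavy atom and fill implicit hydrogens from standard valence (C 4, N 3, O 2, S 2, halogen 1); for lowercase aromatic atoms, an aromatic c carries 1 H when it has two neighbours and 0 H with three, and aromatic n carries 0 H:
  atom 1: N, bond orders sum to 1 (valence 3) → 2 H
  atom 2: C, bond orders sum to 4 (valence 4) → 0 H
  atom 3: O, bond orders sum to 2 (valence 2) → 0 H
  atom 4: aromatic c, 3 neighbours → 0 H
  atom 5: aromatic c, 3 neighbours → 0 H
  atom 6: C, bond orders sum to 4 (valence 4) → 0 H
  atom 7: N, bond orders sum to 1 (valence 3) → 2 H
  atom 8: O, bond orders sum to 2 (valence 2) → 0 H
  atom 9: aromatic n, 2 neighbours → 0 H
  atom 10: aromatic c, 3 neighbours → 0 H
  atom 11: S, bond orders sum to 1 (valence 2) → 1 H
  atom 12: aromatic c, 3 neighbours → 0 H
  atom 13: Br (halogen, monovalent) → 0 H
  atom 14: aromatic c, 3 neighbours → 0 H
  atom 15: N, bond orders sum to 1 (valence 3) → 2 H
Total hydrogens: 7.

7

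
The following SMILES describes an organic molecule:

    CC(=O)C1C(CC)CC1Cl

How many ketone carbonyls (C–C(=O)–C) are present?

1

The ketone motif appears at heavy-atom position 2 in the SMILES.
Ketone count: 1.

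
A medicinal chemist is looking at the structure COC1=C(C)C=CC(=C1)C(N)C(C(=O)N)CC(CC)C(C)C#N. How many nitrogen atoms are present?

3

Scan the SMILES for N atoms (remember two-letter symbols like Cl and Br are single atoms).
Nitrogen count: 3.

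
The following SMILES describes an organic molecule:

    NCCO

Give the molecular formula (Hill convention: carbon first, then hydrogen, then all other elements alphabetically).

Walk through each heavy atom and fill implicit hydrogens from standard valence (C 4, N 3, O 2, S 2, halogen 1):
  atom 1: N, bond orders sum to 1 (valence 3) → 2 H
  atom 2: C, bond orders sum to 2 (valence 4) → 2 H
  atom 3: C, bond orders sum to 2 (valence 4) → 2 H
  atom 4: O, bond orders sum to 1 (valence 2) → 1 H
Totals → C:2, H:7, N:1, O:1.

C2H7NO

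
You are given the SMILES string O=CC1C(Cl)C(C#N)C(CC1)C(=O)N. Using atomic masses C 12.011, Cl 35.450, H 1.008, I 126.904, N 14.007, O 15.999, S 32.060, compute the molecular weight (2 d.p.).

First, the molecular formula is C9H11ClN2O2 (counting implicit H from valence).
  C: 9 × 12.011 = 108.099
  Cl: 1 × 35.450 = 35.450
  H: 11 × 1.008 = 11.088
  N: 2 × 14.007 = 28.014
  O: 2 × 15.999 = 31.998
Sum: 9×12.011 + 1×35.450 + 11×1.008 + 2×14.007 + 2×15.999 = 214.649 → 214.65 g/mol.

214.65 g/mol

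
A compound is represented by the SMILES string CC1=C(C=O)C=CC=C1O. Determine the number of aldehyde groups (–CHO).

The aldehyde motif appears at heavy-atom position 4 in the SMILES.
Other groups present: 1 hydroxyl.
Aldehyde count: 1.

1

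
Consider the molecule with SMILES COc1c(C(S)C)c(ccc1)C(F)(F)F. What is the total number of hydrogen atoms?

Walk through each heavy atom and fill implicit hydrogens from standard valence (C 4, N 3, O 2, S 2, halogen 1); for lowercase aromatic atoms, an aromatic c carries 1 H when it has two neighbours and 0 H with three, and aromatic n carries 0 H:
  atom 1: C, bond orders sum to 1 (valence 4) → 3 H
  atom 2: O, bond orders sum to 2 (valence 2) → 0 H
  atom 3: aromatic c, 3 neighbours → 0 H
  atom 4: aromatic c, 3 neighbours → 0 H
  atom 5: C, bond orders sum to 3 (valence 4) → 1 H
  atom 6: S, bond orders sum to 1 (valence 2) → 1 H
  atom 7: C, bond orders sum to 1 (valence 4) → 3 H
  atom 8: aromatic c, 3 neighbours → 0 H
  atom 9: aromatic c, 2 neighbours → 1 H
  atom 10: aromatic c, 2 neighbours → 1 H
  atom 11: aromatic c, 2 neighbours → 1 H
  atom 12: C, bond orders sum to 4 (valence 4) → 0 H
  atom 13: F (halogen, monovalent) → 0 H
  atom 14: F (halogen, monovalent) → 0 H
  atom 15: F (halogen, monovalent) → 0 H
Total hydrogens: 11.

11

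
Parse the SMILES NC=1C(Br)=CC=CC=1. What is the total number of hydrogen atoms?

6

Walk through each heavy atom and fill implicit hydrogens from standard valence (C 4, N 3, O 2, S 2, halogen 1):
  atom 1: N, bond orders sum to 1 (valence 3) → 2 H
  atom 2: C, bond orders sum to 4 (valence 4) → 0 H
  atom 3: C, bond orders sum to 4 (valence 4) → 0 H
  atom 4: Br (halogen, monovalent) → 0 H
  atom 5: C, bond orders sum to 3 (valence 4) → 1 H
  atom 6: C, bond orders sum to 3 (valence 4) → 1 H
  atom 7: C, bond orders sum to 3 (valence 4) → 1 H
  atom 8: C, bond orders sum to 3 (valence 4) → 1 H
Total hydrogens: 6.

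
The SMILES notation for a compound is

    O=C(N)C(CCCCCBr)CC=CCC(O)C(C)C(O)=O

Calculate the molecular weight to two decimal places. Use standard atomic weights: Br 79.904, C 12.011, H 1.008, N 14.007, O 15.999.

First, the molecular formula is C15H26BrNO4 (counting implicit H from valence).
  Br: 1 × 79.904 = 79.904
  C: 15 × 12.011 = 180.165
  H: 26 × 1.008 = 26.208
  N: 1 × 14.007 = 14.007
  O: 4 × 15.999 = 63.996
Sum: 1×79.904 + 15×12.011 + 26×1.008 + 1×14.007 + 4×15.999 = 364.280 → 364.28 g/mol.

364.28 g/mol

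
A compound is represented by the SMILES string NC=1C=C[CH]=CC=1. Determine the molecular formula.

C6H7N

Walk through each heavy atom and fill implicit hydrogens from standard valence (C 4, N 3, O 2, S 2, halogen 1):
  atom 1: N, bond orders sum to 1 (valence 3) → 2 H
  atom 2: C, bond orders sum to 4 (valence 4) → 0 H
  atom 3: C, bond orders sum to 3 (valence 4) → 1 H
  atom 4: C, bond orders sum to 3 (valence 4) → 1 H
  atom 5: C with explicit H count 1
  atom 6: C, bond orders sum to 3 (valence 4) → 1 H
  atom 7: C, bond orders sum to 3 (valence 4) → 1 H
Totals → C:6, H:7, N:1.
In Hill order: C6H7N.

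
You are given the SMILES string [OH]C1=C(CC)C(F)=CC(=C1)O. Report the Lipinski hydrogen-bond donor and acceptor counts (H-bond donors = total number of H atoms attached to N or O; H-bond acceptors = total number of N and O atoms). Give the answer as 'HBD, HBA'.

2, 2

Donors: find every N or O and count the H atoms it carries.
  atom 1 (O): bond orders sum to 1 → 1 H
  atom 11 (O): bond orders sum to 1 → 1 H
Lipinski HBD = 2.
Acceptors: N atoms = 0, O atoms = 2 → HBA = 2.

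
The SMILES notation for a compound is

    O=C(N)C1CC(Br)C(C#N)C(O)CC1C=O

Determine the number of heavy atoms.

16

Every atom symbol written in the SMILES (organic subset) is one heavy atom; implicit H are not written.
Heavy atoms by element → Br:1, C:10, N:2, O:3.
Total: 16.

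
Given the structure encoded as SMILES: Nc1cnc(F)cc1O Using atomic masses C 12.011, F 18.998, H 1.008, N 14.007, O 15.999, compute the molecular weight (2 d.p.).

128.11 g/mol

First, the molecular formula is C5H5FN2O (counting implicit H from valence).
  C: 5 × 12.011 = 60.055
  F: 1 × 18.998 = 18.998
  H: 5 × 1.008 = 5.040
  N: 2 × 14.007 = 28.014
  O: 1 × 15.999 = 15.999
Sum: 5×12.011 + 1×18.998 + 5×1.008 + 2×14.007 + 1×15.999 = 128.106 → 128.11 g/mol.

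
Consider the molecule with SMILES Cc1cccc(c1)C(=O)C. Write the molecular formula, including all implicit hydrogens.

C9H10O

Walk through each heavy atom and fill implicit hydrogens from standard valence (C 4, N 3, O 2, S 2, halogen 1); for lowercase aromatic atoms, an aromatic c carries 1 H when it has two neighbours and 0 H with three, and aromatic n carries 0 H:
  atom 1: C, bond orders sum to 1 (valence 4) → 3 H
  atom 2: aromatic c, 3 neighbours → 0 H
  atom 3: aromatic c, 2 neighbours → 1 H
  atom 4: aromatic c, 2 neighbours → 1 H
  atom 5: aromatic c, 2 neighbours → 1 H
  atom 6: aromatic c, 3 neighbours → 0 H
  atom 7: aromatic c, 2 neighbours → 1 H
  atom 8: C, bond orders sum to 4 (valence 4) → 0 H
  atom 9: O, bond orders sum to 2 (valence 2) → 0 H
  atom 10: C, bond orders sum to 1 (valence 4) → 3 H
Totals → C:9, H:10, O:1.
In Hill order: C9H10O.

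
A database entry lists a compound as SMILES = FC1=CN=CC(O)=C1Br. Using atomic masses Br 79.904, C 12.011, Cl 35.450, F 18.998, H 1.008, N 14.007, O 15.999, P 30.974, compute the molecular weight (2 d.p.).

191.99 g/mol

First, the molecular formula is C5H3BrFNO (counting implicit H from valence).
  Br: 1 × 79.904 = 79.904
  C: 5 × 12.011 = 60.055
  F: 1 × 18.998 = 18.998
  H: 3 × 1.008 = 3.024
  N: 1 × 14.007 = 14.007
  O: 1 × 15.999 = 15.999
Sum: 1×79.904 + 5×12.011 + 1×18.998 + 3×1.008 + 1×14.007 + 1×15.999 = 191.987 → 191.99 g/mol.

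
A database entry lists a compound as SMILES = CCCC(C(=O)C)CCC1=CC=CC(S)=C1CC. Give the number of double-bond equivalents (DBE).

5

Molecular formula: C16H24OS.
DoU = (2C + 2 + N − H − X) / 2, where X is the halogen count and O/S are ignored.
    = (2·16 + 2 + 0 − 24 − 0) / 2 = 10 / 2 = 5.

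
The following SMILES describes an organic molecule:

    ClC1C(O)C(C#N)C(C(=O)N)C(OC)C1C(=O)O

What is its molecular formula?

Walk through each heavy atom and fill implicit hydrogens from standard valence (C 4, N 3, O 2, S 2, halogen 1):
  atom 1: Cl (halogen, monovalent) → 0 H
  atom 2: C, bond orders sum to 3 (valence 4) → 1 H
  atom 3: C, bond orders sum to 3 (valence 4) → 1 H
  atom 4: O, bond orders sum to 1 (valence 2) → 1 H
  atom 5: C, bond orders sum to 3 (valence 4) → 1 H
  atom 6: C, bond orders sum to 4 (valence 4) → 0 H
  atom 7: N, bond orders sum to 3 (valence 3) → 0 H
  atom 8: C, bond orders sum to 3 (valence 4) → 1 H
  atom 9: C, bond orders sum to 4 (valence 4) → 0 H
  atom 10: O, bond orders sum to 2 (valence 2) → 0 H
  atom 11: N, bond orders sum to 1 (valence 3) → 2 H
  atom 12: C, bond orders sum to 3 (valence 4) → 1 H
  atom 13: O, bond orders sum to 2 (valence 2) → 0 H
  atom 14: C, bond orders sum to 1 (valence 4) → 3 H
  atom 15: C, bond orders sum to 3 (valence 4) → 1 H
  atom 16: C, bond orders sum to 4 (valence 4) → 0 H
  atom 17: O, bond orders sum to 2 (valence 2) → 0 H
  atom 18: O, bond orders sum to 1 (valence 2) → 1 H
Totals → C:10, H:13, Cl:1, N:2, O:5.
In Hill order: C10H13ClN2O5.

C10H13ClN2O5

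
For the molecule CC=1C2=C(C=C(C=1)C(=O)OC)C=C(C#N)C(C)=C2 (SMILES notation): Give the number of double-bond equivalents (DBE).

Degree of unsaturation = (number of rings) + (number of π bonds).
Ring closures in the SMILES: 2.
π bonds: 6 double bonds (each 1 DoU), 1 triple bond (each 2 DoU) → 8 DoU from unsaturation.
Total DoU = 2 + 8 = 10.

10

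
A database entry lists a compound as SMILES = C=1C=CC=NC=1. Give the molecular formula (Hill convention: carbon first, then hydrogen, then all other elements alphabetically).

Walk through each heavy atom and fill implicit hydrogens from standard valence (C 4, N 3, O 2, S 2, halogen 1):
  atom 1: C, bond orders sum to 3 (valence 4) → 1 H
  atom 2: C, bond orders sum to 3 (valence 4) → 1 H
  atom 3: C, bond orders sum to 3 (valence 4) → 1 H
  atom 4: C, bond orders sum to 3 (valence 4) → 1 H
  atom 5: N, bond orders sum to 3 (valence 3) → 0 H
  atom 6: C, bond orders sum to 3 (valence 4) → 1 H
Totals → C:5, H:5, N:1.
In Hill order: C5H5N.

C5H5N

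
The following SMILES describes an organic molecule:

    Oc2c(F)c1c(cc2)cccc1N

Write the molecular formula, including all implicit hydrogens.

Walk through each heavy atom and fill implicit hydrogens from standard valence (C 4, N 3, O 2, S 2, halogen 1); for lowercase aromatic atoms, an aromatic c carries 1 H when it has two neighbours and 0 H with three, and aromatic n carries 0 H:
  atom 1: O, bond orders sum to 1 (valence 2) → 1 H
  atom 2: aromatic c, 3 neighbours → 0 H
  atom 3: aromatic c, 3 neighbours → 0 H
  atom 4: F (halogen, monovalent) → 0 H
  atom 5: aromatic c, 3 neighbours → 0 H
  atom 6: aromatic c, 3 neighbours → 0 H
  atom 7: aromatic c, 2 neighbours → 1 H
  atom 8: aromatic c, 2 neighbours → 1 H
  atom 9: aromatic c, 2 neighbours → 1 H
  atom 10: aromatic c, 2 neighbours → 1 H
  atom 11: aromatic c, 2 neighbours → 1 H
  atom 12: aromatic c, 3 neighbours → 0 H
  atom 13: N, bond orders sum to 1 (valence 3) → 2 H
Totals → C:10, H:8, F:1, N:1, O:1.
In Hill order: C10H8FNO.

C10H8FNO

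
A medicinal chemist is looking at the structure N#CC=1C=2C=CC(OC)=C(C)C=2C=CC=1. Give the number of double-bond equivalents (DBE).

9

Molecular formula: C13H11NO.
DoU = (2C + 2 + N − H − X) / 2, where X is the halogen count and O/S are ignored.
    = (2·13 + 2 + 1 − 11 − 0) / 2 = 18 / 2 = 9.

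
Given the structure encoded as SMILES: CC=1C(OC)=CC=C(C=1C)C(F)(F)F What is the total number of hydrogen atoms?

11

Walk through each heavy atom and fill implicit hydrogens from standard valence (C 4, N 3, O 2, S 2, halogen 1):
  atom 1: C, bond orders sum to 1 (valence 4) → 3 H
  atom 2: C, bond orders sum to 4 (valence 4) → 0 H
  atom 3: C, bond orders sum to 4 (valence 4) → 0 H
  atom 4: O, bond orders sum to 2 (valence 2) → 0 H
  atom 5: C, bond orders sum to 1 (valence 4) → 3 H
  atom 6: C, bond orders sum to 3 (valence 4) → 1 H
  atom 7: C, bond orders sum to 3 (valence 4) → 1 H
  atom 8: C, bond orders sum to 4 (valence 4) → 0 H
  atom 9: C, bond orders sum to 4 (valence 4) → 0 H
  atom 10: C, bond orders sum to 1 (valence 4) → 3 H
  atom 11: C, bond orders sum to 4 (valence 4) → 0 H
  atom 12: F (halogen, monovalent) → 0 H
  atom 13: F (halogen, monovalent) → 0 H
  atom 14: F (halogen, monovalent) → 0 H
Total hydrogens: 11.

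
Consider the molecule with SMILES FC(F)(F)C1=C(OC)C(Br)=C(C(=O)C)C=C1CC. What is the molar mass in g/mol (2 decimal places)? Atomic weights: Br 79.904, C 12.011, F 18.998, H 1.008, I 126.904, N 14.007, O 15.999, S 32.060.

First, the molecular formula is C12H12BrF3O2 (counting implicit H from valence).
  Br: 1 × 79.904 = 79.904
  C: 12 × 12.011 = 144.132
  F: 3 × 18.998 = 56.994
  H: 12 × 1.008 = 12.096
  O: 2 × 15.999 = 31.998
Sum: 1×79.904 + 12×12.011 + 3×18.998 + 12×1.008 + 2×15.999 = 325.124 → 325.12 g/mol.

325.12 g/mol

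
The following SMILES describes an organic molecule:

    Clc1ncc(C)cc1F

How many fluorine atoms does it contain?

Scan the SMILES for F atoms (remember two-letter symbols like Cl and Br are single atoms).
Fluorine count: 1.

1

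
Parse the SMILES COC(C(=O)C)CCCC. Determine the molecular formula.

Walk through each heavy atom and fill implicit hydrogens from standard valence (C 4, N 3, O 2, S 2, halogen 1):
  atom 1: C, bond orders sum to 1 (valence 4) → 3 H
  atom 2: O, bond orders sum to 2 (valence 2) → 0 H
  atom 3: C, bond orders sum to 3 (valence 4) → 1 H
  atom 4: C, bond orders sum to 4 (valence 4) → 0 H
  atom 5: O, bond orders sum to 2 (valence 2) → 0 H
  atom 6: C, bond orders sum to 1 (valence 4) → 3 H
  atom 7: C, bond orders sum to 2 (valence 4) → 2 H
  atom 8: C, bond orders sum to 2 (valence 4) → 2 H
  atom 9: C, bond orders sum to 2 (valence 4) → 2 H
  atom 10: C, bond orders sum to 1 (valence 4) → 3 H
Totals → C:8, H:16, O:2.
In Hill order: C8H16O2.

C8H16O2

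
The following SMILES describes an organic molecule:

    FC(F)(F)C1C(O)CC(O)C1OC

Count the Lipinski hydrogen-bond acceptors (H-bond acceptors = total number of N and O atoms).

N atoms: 0; O atoms: 3.
Lipinski HBA = 0 + 3 = 3.

3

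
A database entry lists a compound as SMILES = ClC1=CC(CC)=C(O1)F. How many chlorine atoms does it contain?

Scan the SMILES for Cl atoms (remember two-letter symbols like Cl and Br are single atoms).
Chlorine count: 1.

1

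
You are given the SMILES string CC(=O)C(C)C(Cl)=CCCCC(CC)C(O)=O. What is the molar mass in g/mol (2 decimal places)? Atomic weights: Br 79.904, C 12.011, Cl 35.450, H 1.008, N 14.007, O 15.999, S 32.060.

First, the molecular formula is C13H21ClO3 (counting implicit H from valence).
  C: 13 × 12.011 = 156.143
  Cl: 1 × 35.450 = 35.450
  H: 21 × 1.008 = 21.168
  O: 3 × 15.999 = 47.997
Sum: 13×12.011 + 1×35.450 + 21×1.008 + 3×15.999 = 260.758 → 260.76 g/mol.

260.76 g/mol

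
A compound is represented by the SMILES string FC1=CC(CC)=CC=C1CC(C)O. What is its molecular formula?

Walk through each heavy atom and fill implicit hydrogens from standard valence (C 4, N 3, O 2, S 2, halogen 1):
  atom 1: F (halogen, monovalent) → 0 H
  atom 2: C, bond orders sum to 4 (valence 4) → 0 H
  atom 3: C, bond orders sum to 3 (valence 4) → 1 H
  atom 4: C, bond orders sum to 4 (valence 4) → 0 H
  atom 5: C, bond orders sum to 2 (valence 4) → 2 H
  atom 6: C, bond orders sum to 1 (valence 4) → 3 H
  atom 7: C, bond orders sum to 3 (valence 4) → 1 H
  atom 8: C, bond orders sum to 3 (valence 4) → 1 H
  atom 9: C, bond orders sum to 4 (valence 4) → 0 H
  atom 10: C, bond orders sum to 2 (valence 4) → 2 H
  atom 11: C, bond orders sum to 3 (valence 4) → 1 H
  atom 12: C, bond orders sum to 1 (valence 4) → 3 H
  atom 13: O, bond orders sum to 1 (valence 2) → 1 H
Totals → C:11, H:15, F:1, O:1.

C11H15FO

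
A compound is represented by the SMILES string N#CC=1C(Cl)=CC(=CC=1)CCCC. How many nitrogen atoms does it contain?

Scan the SMILES for N atoms (remember two-letter symbols like Cl and Br are single atoms).
Nitrogen count: 1.

1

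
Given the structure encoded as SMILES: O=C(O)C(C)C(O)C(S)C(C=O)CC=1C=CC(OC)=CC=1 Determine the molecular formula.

C15H20O5S

Walk through each heavy atom and fill implicit hydrogens from standard valence (C 4, N 3, O 2, S 2, halogen 1):
  atom 1: O, bond orders sum to 2 (valence 2) → 0 H
  atom 2: C, bond orders sum to 4 (valence 4) → 0 H
  atom 3: O, bond orders sum to 1 (valence 2) → 1 H
  atom 4: C, bond orders sum to 3 (valence 4) → 1 H
  atom 5: C, bond orders sum to 1 (valence 4) → 3 H
  atom 6: C, bond orders sum to 3 (valence 4) → 1 H
  atom 7: O, bond orders sum to 1 (valence 2) → 1 H
  atom 8: C, bond orders sum to 3 (valence 4) → 1 H
  atom 9: S, bond orders sum to 1 (valence 2) → 1 H
  atom 10: C, bond orders sum to 3 (valence 4) → 1 H
  atom 11: C, bond orders sum to 3 (valence 4) → 1 H
  atom 12: O, bond orders sum to 2 (valence 2) → 0 H
  atom 13: C, bond orders sum to 2 (valence 4) → 2 H
  atom 14: C, bond orders sum to 4 (valence 4) → 0 H
  atom 15: C, bond orders sum to 3 (valence 4) → 1 H
  atom 16: C, bond orders sum to 3 (valence 4) → 1 H
  atom 17: C, bond orders sum to 4 (valence 4) → 0 H
  atom 18: O, bond orders sum to 2 (valence 2) → 0 H
  atom 19: C, bond orders sum to 1 (valence 4) → 3 H
  atom 20: C, bond orders sum to 3 (valence 4) → 1 H
  atom 21: C, bond orders sum to 3 (valence 4) → 1 H
Totals → C:15, H:20, O:5, S:1.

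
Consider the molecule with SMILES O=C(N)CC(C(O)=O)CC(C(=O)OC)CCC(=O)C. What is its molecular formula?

Walk through each heavy atom and fill implicit hydrogens from standard valence (C 4, N 3, O 2, S 2, halogen 1):
  atom 1: O, bond orders sum to 2 (valence 2) → 0 H
  atom 2: C, bond orders sum to 4 (valence 4) → 0 H
  atom 3: N, bond orders sum to 1 (valence 3) → 2 H
  atom 4: C, bond orders sum to 2 (valence 4) → 2 H
  atom 5: C, bond orders sum to 3 (valence 4) → 1 H
  atom 6: C, bond orders sum to 4 (valence 4) → 0 H
  atom 7: O, bond orders sum to 1 (valence 2) → 1 H
  atom 8: O, bond orders sum to 2 (valence 2) → 0 H
  atom 9: C, bond orders sum to 2 (valence 4) → 2 H
  atom 10: C, bond orders sum to 3 (valence 4) → 1 H
  atom 11: C, bond orders sum to 4 (valence 4) → 0 H
  atom 12: O, bond orders sum to 2 (valence 2) → 0 H
  atom 13: O, bond orders sum to 2 (valence 2) → 0 H
  atom 14: C, bond orders sum to 1 (valence 4) → 3 H
  atom 15: C, bond orders sum to 2 (valence 4) → 2 H
  atom 16: C, bond orders sum to 2 (valence 4) → 2 H
  atom 17: C, bond orders sum to 4 (valence 4) → 0 H
  atom 18: O, bond orders sum to 2 (valence 2) → 0 H
  atom 19: C, bond orders sum to 1 (valence 4) → 3 H
Totals → C:12, H:19, N:1, O:6.

C12H19NO6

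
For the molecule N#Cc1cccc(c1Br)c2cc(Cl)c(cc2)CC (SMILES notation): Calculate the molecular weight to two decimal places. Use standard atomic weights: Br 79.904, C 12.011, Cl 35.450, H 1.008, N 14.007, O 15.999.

First, the molecular formula is C15H11BrClN (counting implicit H from valence).
  Br: 1 × 79.904 = 79.904
  C: 15 × 12.011 = 180.165
  Cl: 1 × 35.450 = 35.450
  H: 11 × 1.008 = 11.088
  N: 1 × 14.007 = 14.007
Sum: 1×79.904 + 15×12.011 + 1×35.450 + 11×1.008 + 1×14.007 = 320.614 → 320.61 g/mol.

320.61 g/mol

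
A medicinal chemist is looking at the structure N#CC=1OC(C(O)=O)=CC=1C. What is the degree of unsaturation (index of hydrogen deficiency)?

Degree of unsaturation = (number of rings) + (number of π bonds).
Ring closures in the SMILES: 1.
π bonds: 3 double bonds (each 1 DoU), 1 triple bond (each 2 DoU) → 5 DoU from unsaturation.
Total DoU = 1 + 5 = 6.

6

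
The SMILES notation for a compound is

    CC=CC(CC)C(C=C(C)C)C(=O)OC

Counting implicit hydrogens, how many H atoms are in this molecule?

22

Walk through each heavy atom and fill implicit hydrogens from standard valence (C 4, N 3, O 2, S 2, halogen 1):
  atom 1: C, bond orders sum to 1 (valence 4) → 3 H
  atom 2: C, bond orders sum to 3 (valence 4) → 1 H
  atom 3: C, bond orders sum to 3 (valence 4) → 1 H
  atom 4: C, bond orders sum to 3 (valence 4) → 1 H
  atom 5: C, bond orders sum to 2 (valence 4) → 2 H
  atom 6: C, bond orders sum to 1 (valence 4) → 3 H
  atom 7: C, bond orders sum to 3 (valence 4) → 1 H
  atom 8: C, bond orders sum to 3 (valence 4) → 1 H
  atom 9: C, bond orders sum to 4 (valence 4) → 0 H
  atom 10: C, bond orders sum to 1 (valence 4) → 3 H
  atom 11: C, bond orders sum to 1 (valence 4) → 3 H
  atom 12: C, bond orders sum to 4 (valence 4) → 0 H
  atom 13: O, bond orders sum to 2 (valence 2) → 0 H
  atom 14: O, bond orders sum to 2 (valence 2) → 0 H
  atom 15: C, bond orders sum to 1 (valence 4) → 3 H
Total hydrogens: 22.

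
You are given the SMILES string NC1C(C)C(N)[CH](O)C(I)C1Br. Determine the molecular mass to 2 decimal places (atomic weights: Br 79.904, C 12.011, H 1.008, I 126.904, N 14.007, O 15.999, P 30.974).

349.01 g/mol

First, the molecular formula is C7H14BrIN2O (counting implicit H from valence).
  Br: 1 × 79.904 = 79.904
  C: 7 × 12.011 = 84.077
  H: 14 × 1.008 = 14.112
  I: 1 × 126.904 = 126.904
  N: 2 × 14.007 = 28.014
  O: 1 × 15.999 = 15.999
Sum: 1×79.904 + 7×12.011 + 14×1.008 + 1×126.904 + 2×14.007 + 1×15.999 = 349.010 → 349.01 g/mol.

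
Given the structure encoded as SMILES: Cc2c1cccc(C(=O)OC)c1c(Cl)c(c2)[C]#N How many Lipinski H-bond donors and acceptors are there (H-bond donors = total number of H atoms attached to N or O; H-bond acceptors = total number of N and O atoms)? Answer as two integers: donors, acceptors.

0, 3

Donors: find every N or O and count the H atoms it carries.
  atom 9 (O): bond orders sum to 2 → 0 H
  atom 10 (O): bond orders sum to 2 → 0 H
  atom 18 (N): bond orders sum to 3 → 0 H
Lipinski HBD = 0.
Acceptors: N atoms = 1, O atoms = 2 → HBA = 3.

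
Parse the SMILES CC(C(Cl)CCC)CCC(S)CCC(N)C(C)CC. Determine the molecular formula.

C16H34ClNS

Walk through each heavy atom and fill implicit hydrogens from standard valence (C 4, N 3, O 2, S 2, halogen 1):
  atom 1: C, bond orders sum to 1 (valence 4) → 3 H
  atom 2: C, bond orders sum to 3 (valence 4) → 1 H
  atom 3: C, bond orders sum to 3 (valence 4) → 1 H
  atom 4: Cl (halogen, monovalent) → 0 H
  atom 5: C, bond orders sum to 2 (valence 4) → 2 H
  atom 6: C, bond orders sum to 2 (valence 4) → 2 H
  atom 7: C, bond orders sum to 1 (valence 4) → 3 H
  atom 8: C, bond orders sum to 2 (valence 4) → 2 H
  atom 9: C, bond orders sum to 2 (valence 4) → 2 H
  atom 10: C, bond orders sum to 3 (valence 4) → 1 H
  atom 11: S, bond orders sum to 1 (valence 2) → 1 H
  atom 12: C, bond orders sum to 2 (valence 4) → 2 H
  atom 13: C, bond orders sum to 2 (valence 4) → 2 H
  atom 14: C, bond orders sum to 3 (valence 4) → 1 H
  atom 15: N, bond orders sum to 1 (valence 3) → 2 H
  atom 16: C, bond orders sum to 3 (valence 4) → 1 H
  atom 17: C, bond orders sum to 1 (valence 4) → 3 H
  atom 18: C, bond orders sum to 2 (valence 4) → 2 H
  atom 19: C, bond orders sum to 1 (valence 4) → 3 H
Totals → C:16, H:34, Cl:1, N:1, S:1.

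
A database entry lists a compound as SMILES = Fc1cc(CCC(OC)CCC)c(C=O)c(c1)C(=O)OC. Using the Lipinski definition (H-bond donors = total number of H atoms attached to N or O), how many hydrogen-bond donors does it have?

Donors: find every N or O and count the H atoms it carries.
  atom 8 (O): bond orders sum to 2 → 0 H
  atom 15 (O): bond orders sum to 2 → 0 H
  atom 19 (O): bond orders sum to 2 → 0 H
  atom 20 (O): bond orders sum to 2 → 0 H
Lipinski HBD = 0.

0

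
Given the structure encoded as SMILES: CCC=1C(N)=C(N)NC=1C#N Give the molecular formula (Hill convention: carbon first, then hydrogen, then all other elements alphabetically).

C7H10N4

Walk through each heavy atom and fill implicit hydrogens from standard valence (C 4, N 3, O 2, S 2, halogen 1):
  atom 1: C, bond orders sum to 1 (valence 4) → 3 H
  atom 2: C, bond orders sum to 2 (valence 4) → 2 H
  atom 3: C, bond orders sum to 4 (valence 4) → 0 H
  atom 4: C, bond orders sum to 4 (valence 4) → 0 H
  atom 5: N, bond orders sum to 1 (valence 3) → 2 H
  atom 6: C, bond orders sum to 4 (valence 4) → 0 H
  atom 7: N, bond orders sum to 1 (valence 3) → 2 H
  atom 8: N, bond orders sum to 2 (valence 3) → 1 H
  atom 9: C, bond orders sum to 4 (valence 4) → 0 H
  atom 10: C, bond orders sum to 4 (valence 4) → 0 H
  atom 11: N, bond orders sum to 3 (valence 3) → 0 H
Totals → C:7, H:10, N:4.
In Hill order: C7H10N4.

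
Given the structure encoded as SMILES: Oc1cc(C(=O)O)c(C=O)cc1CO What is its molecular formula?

Walk through each heavy atom and fill implicit hydrogens from standard valence (C 4, N 3, O 2, S 2, halogen 1); for lowercase aromatic atoms, an aromatic c carries 1 H when it has two neighbours and 0 H with three, and aromatic n carries 0 H:
  atom 1: O, bond orders sum to 1 (valence 2) → 1 H
  atom 2: aromatic c, 3 neighbours → 0 H
  atom 3: aromatic c, 2 neighbours → 1 H
  atom 4: aromatic c, 3 neighbours → 0 H
  atom 5: C, bond orders sum to 4 (valence 4) → 0 H
  atom 6: O, bond orders sum to 2 (valence 2) → 0 H
  atom 7: O, bond orders sum to 1 (valence 2) → 1 H
  atom 8: aromatic c, 3 neighbours → 0 H
  atom 9: C, bond orders sum to 3 (valence 4) → 1 H
  atom 10: O, bond orders sum to 2 (valence 2) → 0 H
  atom 11: aromatic c, 2 neighbours → 1 H
  atom 12: aromatic c, 3 neighbours → 0 H
  atom 13: C, bond orders sum to 2 (valence 4) → 2 H
  atom 14: O, bond orders sum to 1 (valence 2) → 1 H
Totals → C:9, H:8, O:5.
In Hill order: C9H8O5.

C9H8O5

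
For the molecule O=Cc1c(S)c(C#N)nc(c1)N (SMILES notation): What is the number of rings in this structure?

1

In SMILES, each pair of matching ring-closure digits denotes one ring-closing bond; the number of such bonds equals the number of independent rings.
Ring-closure bonds here: 1.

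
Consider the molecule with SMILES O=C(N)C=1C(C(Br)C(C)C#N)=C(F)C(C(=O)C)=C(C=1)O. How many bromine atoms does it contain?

1

Scan the SMILES for Br atoms (remember two-letter symbols like Cl and Br are single atoms).
Bromine count: 1.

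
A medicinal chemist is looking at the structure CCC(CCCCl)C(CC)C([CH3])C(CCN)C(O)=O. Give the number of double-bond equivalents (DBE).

Molecular formula: C15H30ClNO2.
DoU = (2C + 2 + N − H − X) / 2, where X is the halogen count and O/S are ignored.
    = (2·15 + 2 + 1 − 30 − 1) / 2 = 2 / 2 = 1.

1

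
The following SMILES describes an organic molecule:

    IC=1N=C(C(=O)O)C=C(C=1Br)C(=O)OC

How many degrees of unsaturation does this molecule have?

Degree of unsaturation = (number of rings) + (number of π bonds).
Ring closures in the SMILES: 1.
π bonds: 5 double bonds (each 1 DoU) → 5 DoU from unsaturation.
Total DoU = 1 + 5 = 6.

6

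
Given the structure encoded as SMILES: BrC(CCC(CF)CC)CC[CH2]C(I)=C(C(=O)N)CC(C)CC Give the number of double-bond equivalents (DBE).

Molecular formula: C18H32BrFINO.
DoU = (2C + 2 + N − H − X) / 2, where X is the halogen count and O/S are ignored.
    = (2·18 + 2 + 1 − 32 − 3) / 2 = 4 / 2 = 2.

2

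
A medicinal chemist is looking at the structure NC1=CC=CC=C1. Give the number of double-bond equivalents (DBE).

4

Molecular formula: C6H7N.
DoU = (2C + 2 + N − H − X) / 2, where X is the halogen count and O/S are ignored.
    = (2·6 + 2 + 1 − 7 − 0) / 2 = 8 / 2 = 4.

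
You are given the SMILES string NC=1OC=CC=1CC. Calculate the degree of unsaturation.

Molecular formula: C6H9NO.
DoU = (2C + 2 + N − H − X) / 2, where X is the halogen count and O/S are ignored.
    = (2·6 + 2 + 1 − 9 − 0) / 2 = 6 / 2 = 3.

3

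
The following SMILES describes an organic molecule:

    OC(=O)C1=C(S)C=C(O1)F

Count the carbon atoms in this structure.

5

Count every carbon token in the SMILES (each C, including those in ring-closure positions and inside branches).
Carbon count: 5.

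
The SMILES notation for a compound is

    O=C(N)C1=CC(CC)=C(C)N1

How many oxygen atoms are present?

1

Scan the SMILES for O atoms (remember two-letter symbols like Cl and Br are single atoms).
Oxygen count: 1.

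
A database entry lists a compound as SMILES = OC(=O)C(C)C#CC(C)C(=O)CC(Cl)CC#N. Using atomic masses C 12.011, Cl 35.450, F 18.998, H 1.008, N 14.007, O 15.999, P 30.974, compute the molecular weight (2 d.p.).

255.70 g/mol

First, the molecular formula is C12H14ClNO3 (counting implicit H from valence).
  C: 12 × 12.011 = 144.132
  Cl: 1 × 35.450 = 35.450
  H: 14 × 1.008 = 14.112
  N: 1 × 14.007 = 14.007
  O: 3 × 15.999 = 47.997
Sum: 12×12.011 + 1×35.450 + 14×1.008 + 1×14.007 + 3×15.999 = 255.698 → 255.70 g/mol.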